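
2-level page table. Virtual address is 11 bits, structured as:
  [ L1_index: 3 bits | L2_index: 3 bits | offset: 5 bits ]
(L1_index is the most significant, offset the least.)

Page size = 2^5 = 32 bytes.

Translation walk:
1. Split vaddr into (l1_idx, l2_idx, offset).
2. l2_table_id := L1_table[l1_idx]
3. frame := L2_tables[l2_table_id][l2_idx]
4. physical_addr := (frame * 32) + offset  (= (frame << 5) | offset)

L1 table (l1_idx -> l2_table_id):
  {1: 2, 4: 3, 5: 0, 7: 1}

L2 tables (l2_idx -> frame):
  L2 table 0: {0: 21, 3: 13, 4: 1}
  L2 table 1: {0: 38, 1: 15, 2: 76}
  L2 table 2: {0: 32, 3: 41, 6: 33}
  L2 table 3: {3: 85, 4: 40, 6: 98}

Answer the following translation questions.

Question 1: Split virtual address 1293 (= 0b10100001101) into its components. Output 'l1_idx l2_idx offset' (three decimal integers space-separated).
Answer: 5 0 13

Derivation:
vaddr = 1293 = 0b10100001101
  top 3 bits -> l1_idx = 5
  next 3 bits -> l2_idx = 0
  bottom 5 bits -> offset = 13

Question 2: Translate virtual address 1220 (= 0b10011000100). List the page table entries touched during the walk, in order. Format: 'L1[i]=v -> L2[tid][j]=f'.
Answer: L1[4]=3 -> L2[3][6]=98

Derivation:
vaddr = 1220 = 0b10011000100
Split: l1_idx=4, l2_idx=6, offset=4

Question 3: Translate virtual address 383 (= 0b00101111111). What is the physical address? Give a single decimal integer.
vaddr = 383 = 0b00101111111
Split: l1_idx=1, l2_idx=3, offset=31
L1[1] = 2
L2[2][3] = 41
paddr = 41 * 32 + 31 = 1343

Answer: 1343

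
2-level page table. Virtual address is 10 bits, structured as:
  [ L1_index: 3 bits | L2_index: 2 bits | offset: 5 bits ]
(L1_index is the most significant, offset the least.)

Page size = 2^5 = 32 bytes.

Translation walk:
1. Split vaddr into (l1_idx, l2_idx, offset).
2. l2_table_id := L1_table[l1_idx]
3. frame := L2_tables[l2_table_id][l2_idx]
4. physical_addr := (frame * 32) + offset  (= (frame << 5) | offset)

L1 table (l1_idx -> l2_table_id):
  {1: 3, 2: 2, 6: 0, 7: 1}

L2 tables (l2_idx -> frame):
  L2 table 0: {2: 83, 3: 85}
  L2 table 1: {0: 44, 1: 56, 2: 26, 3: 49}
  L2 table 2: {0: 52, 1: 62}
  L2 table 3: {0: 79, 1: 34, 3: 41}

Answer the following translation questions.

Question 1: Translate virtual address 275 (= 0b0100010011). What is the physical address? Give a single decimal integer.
vaddr = 275 = 0b0100010011
Split: l1_idx=2, l2_idx=0, offset=19
L1[2] = 2
L2[2][0] = 52
paddr = 52 * 32 + 19 = 1683

Answer: 1683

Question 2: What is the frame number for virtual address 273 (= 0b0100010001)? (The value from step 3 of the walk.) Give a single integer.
vaddr = 273: l1_idx=2, l2_idx=0
L1[2] = 2; L2[2][0] = 52

Answer: 52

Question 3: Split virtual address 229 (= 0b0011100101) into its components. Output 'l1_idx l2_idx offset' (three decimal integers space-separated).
Answer: 1 3 5

Derivation:
vaddr = 229 = 0b0011100101
  top 3 bits -> l1_idx = 1
  next 2 bits -> l2_idx = 3
  bottom 5 bits -> offset = 5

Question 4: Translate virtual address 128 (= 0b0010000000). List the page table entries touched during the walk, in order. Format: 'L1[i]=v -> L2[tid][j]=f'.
vaddr = 128 = 0b0010000000
Split: l1_idx=1, l2_idx=0, offset=0

Answer: L1[1]=3 -> L2[3][0]=79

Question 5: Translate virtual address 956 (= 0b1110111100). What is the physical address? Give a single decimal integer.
Answer: 1820

Derivation:
vaddr = 956 = 0b1110111100
Split: l1_idx=7, l2_idx=1, offset=28
L1[7] = 1
L2[1][1] = 56
paddr = 56 * 32 + 28 = 1820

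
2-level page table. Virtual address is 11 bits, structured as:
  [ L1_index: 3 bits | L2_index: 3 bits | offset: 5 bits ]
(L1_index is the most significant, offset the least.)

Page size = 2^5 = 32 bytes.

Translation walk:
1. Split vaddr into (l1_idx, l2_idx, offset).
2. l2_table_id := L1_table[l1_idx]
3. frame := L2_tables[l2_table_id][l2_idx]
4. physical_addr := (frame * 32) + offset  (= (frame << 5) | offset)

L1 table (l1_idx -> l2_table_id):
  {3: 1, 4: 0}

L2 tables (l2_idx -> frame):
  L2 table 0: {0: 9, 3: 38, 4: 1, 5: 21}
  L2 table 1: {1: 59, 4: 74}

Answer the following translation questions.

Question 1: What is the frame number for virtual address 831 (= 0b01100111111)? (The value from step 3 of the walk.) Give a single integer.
Answer: 59

Derivation:
vaddr = 831: l1_idx=3, l2_idx=1
L1[3] = 1; L2[1][1] = 59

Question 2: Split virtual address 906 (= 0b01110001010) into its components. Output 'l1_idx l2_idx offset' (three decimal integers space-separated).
Answer: 3 4 10

Derivation:
vaddr = 906 = 0b01110001010
  top 3 bits -> l1_idx = 3
  next 3 bits -> l2_idx = 4
  bottom 5 bits -> offset = 10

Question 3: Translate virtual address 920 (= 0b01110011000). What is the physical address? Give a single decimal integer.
vaddr = 920 = 0b01110011000
Split: l1_idx=3, l2_idx=4, offset=24
L1[3] = 1
L2[1][4] = 74
paddr = 74 * 32 + 24 = 2392

Answer: 2392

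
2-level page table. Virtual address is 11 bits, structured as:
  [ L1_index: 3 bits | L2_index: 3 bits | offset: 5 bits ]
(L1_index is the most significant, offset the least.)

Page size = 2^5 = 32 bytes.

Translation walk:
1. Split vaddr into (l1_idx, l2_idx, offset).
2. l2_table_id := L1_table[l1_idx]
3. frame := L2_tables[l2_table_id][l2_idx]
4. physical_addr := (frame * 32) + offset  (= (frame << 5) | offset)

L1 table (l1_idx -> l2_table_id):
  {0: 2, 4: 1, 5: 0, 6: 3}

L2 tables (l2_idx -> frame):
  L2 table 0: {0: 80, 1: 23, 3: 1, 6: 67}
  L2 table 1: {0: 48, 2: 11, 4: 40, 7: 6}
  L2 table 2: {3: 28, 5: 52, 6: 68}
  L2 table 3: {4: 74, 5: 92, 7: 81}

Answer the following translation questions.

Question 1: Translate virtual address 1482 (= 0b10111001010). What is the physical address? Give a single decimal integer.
Answer: 2154

Derivation:
vaddr = 1482 = 0b10111001010
Split: l1_idx=5, l2_idx=6, offset=10
L1[5] = 0
L2[0][6] = 67
paddr = 67 * 32 + 10 = 2154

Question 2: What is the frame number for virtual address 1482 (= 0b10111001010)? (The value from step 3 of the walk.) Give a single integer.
vaddr = 1482: l1_idx=5, l2_idx=6
L1[5] = 0; L2[0][6] = 67

Answer: 67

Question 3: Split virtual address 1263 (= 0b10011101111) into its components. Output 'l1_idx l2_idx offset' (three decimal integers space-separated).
vaddr = 1263 = 0b10011101111
  top 3 bits -> l1_idx = 4
  next 3 bits -> l2_idx = 7
  bottom 5 bits -> offset = 15

Answer: 4 7 15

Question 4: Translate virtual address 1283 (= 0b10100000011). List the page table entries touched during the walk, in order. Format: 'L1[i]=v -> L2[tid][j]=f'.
vaddr = 1283 = 0b10100000011
Split: l1_idx=5, l2_idx=0, offset=3

Answer: L1[5]=0 -> L2[0][0]=80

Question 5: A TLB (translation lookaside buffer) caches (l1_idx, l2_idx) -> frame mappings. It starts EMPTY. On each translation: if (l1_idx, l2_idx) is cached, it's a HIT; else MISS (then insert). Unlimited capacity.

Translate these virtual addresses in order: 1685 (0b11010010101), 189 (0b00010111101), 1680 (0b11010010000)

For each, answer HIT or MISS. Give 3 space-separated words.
vaddr=1685: (6,4) not in TLB -> MISS, insert
vaddr=189: (0,5) not in TLB -> MISS, insert
vaddr=1680: (6,4) in TLB -> HIT

Answer: MISS MISS HIT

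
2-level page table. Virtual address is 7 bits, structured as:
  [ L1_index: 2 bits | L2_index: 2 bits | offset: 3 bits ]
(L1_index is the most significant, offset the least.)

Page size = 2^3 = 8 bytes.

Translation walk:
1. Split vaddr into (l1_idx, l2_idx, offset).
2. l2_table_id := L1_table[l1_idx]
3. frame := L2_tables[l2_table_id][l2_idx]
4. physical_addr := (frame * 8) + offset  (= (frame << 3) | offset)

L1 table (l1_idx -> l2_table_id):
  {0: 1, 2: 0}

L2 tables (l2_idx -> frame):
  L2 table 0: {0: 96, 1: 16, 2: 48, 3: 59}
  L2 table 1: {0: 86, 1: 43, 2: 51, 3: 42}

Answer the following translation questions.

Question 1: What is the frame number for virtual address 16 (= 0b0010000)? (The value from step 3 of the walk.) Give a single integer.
Answer: 51

Derivation:
vaddr = 16: l1_idx=0, l2_idx=2
L1[0] = 1; L2[1][2] = 51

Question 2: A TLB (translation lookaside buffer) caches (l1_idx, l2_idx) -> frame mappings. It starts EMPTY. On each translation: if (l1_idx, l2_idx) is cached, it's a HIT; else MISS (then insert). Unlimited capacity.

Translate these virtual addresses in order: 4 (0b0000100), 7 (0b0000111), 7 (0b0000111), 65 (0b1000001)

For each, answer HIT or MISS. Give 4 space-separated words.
vaddr=4: (0,0) not in TLB -> MISS, insert
vaddr=7: (0,0) in TLB -> HIT
vaddr=7: (0,0) in TLB -> HIT
vaddr=65: (2,0) not in TLB -> MISS, insert

Answer: MISS HIT HIT MISS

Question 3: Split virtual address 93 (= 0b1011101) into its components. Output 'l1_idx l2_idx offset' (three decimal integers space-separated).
vaddr = 93 = 0b1011101
  top 2 bits -> l1_idx = 2
  next 2 bits -> l2_idx = 3
  bottom 3 bits -> offset = 5

Answer: 2 3 5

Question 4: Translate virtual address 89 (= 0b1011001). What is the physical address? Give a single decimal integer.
vaddr = 89 = 0b1011001
Split: l1_idx=2, l2_idx=3, offset=1
L1[2] = 0
L2[0][3] = 59
paddr = 59 * 8 + 1 = 473

Answer: 473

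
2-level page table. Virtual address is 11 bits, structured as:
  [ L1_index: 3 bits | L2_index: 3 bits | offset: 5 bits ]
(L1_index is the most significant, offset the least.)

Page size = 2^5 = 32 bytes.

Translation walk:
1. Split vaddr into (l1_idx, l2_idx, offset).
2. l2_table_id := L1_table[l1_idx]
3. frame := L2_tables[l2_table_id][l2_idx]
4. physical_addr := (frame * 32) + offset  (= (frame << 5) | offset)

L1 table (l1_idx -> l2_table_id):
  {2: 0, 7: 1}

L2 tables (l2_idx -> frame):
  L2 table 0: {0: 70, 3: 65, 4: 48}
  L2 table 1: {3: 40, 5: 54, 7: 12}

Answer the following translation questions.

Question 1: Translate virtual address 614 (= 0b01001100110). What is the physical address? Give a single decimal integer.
vaddr = 614 = 0b01001100110
Split: l1_idx=2, l2_idx=3, offset=6
L1[2] = 0
L2[0][3] = 65
paddr = 65 * 32 + 6 = 2086

Answer: 2086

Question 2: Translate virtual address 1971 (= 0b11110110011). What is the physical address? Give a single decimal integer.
vaddr = 1971 = 0b11110110011
Split: l1_idx=7, l2_idx=5, offset=19
L1[7] = 1
L2[1][5] = 54
paddr = 54 * 32 + 19 = 1747

Answer: 1747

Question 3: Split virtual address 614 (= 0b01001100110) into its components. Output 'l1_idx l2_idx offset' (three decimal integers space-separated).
Answer: 2 3 6

Derivation:
vaddr = 614 = 0b01001100110
  top 3 bits -> l1_idx = 2
  next 3 bits -> l2_idx = 3
  bottom 5 bits -> offset = 6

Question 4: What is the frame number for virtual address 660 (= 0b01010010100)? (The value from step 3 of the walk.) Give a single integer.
vaddr = 660: l1_idx=2, l2_idx=4
L1[2] = 0; L2[0][4] = 48

Answer: 48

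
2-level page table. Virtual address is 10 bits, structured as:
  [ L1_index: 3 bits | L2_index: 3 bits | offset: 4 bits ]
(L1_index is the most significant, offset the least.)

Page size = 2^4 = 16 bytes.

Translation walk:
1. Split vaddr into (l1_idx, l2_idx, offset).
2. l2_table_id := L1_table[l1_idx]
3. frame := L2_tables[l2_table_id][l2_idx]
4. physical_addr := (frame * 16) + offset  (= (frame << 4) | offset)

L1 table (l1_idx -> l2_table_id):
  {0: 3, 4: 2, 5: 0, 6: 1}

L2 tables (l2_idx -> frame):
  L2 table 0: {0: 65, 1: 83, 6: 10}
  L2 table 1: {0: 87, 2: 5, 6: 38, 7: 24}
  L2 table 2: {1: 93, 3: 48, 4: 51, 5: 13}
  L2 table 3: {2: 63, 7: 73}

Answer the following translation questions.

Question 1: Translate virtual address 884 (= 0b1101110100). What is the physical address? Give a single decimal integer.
vaddr = 884 = 0b1101110100
Split: l1_idx=6, l2_idx=7, offset=4
L1[6] = 1
L2[1][7] = 24
paddr = 24 * 16 + 4 = 388

Answer: 388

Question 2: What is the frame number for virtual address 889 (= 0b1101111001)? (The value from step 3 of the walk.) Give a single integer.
vaddr = 889: l1_idx=6, l2_idx=7
L1[6] = 1; L2[1][7] = 24

Answer: 24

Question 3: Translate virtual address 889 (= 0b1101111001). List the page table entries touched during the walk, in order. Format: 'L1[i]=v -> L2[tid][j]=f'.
vaddr = 889 = 0b1101111001
Split: l1_idx=6, l2_idx=7, offset=9

Answer: L1[6]=1 -> L2[1][7]=24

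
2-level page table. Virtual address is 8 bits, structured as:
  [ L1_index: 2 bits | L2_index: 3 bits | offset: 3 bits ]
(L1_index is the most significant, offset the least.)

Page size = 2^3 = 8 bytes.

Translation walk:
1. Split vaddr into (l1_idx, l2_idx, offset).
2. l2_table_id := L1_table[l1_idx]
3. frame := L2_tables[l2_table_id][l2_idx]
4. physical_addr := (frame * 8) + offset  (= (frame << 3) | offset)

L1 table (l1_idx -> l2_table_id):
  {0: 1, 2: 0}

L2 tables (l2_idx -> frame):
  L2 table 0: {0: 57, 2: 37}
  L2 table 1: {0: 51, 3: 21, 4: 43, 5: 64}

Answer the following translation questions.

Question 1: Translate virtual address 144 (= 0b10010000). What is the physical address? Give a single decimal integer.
vaddr = 144 = 0b10010000
Split: l1_idx=2, l2_idx=2, offset=0
L1[2] = 0
L2[0][2] = 37
paddr = 37 * 8 + 0 = 296

Answer: 296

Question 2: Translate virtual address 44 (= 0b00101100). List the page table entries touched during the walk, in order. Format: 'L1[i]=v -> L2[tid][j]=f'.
Answer: L1[0]=1 -> L2[1][5]=64

Derivation:
vaddr = 44 = 0b00101100
Split: l1_idx=0, l2_idx=5, offset=4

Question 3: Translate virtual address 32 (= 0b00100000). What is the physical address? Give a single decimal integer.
Answer: 344

Derivation:
vaddr = 32 = 0b00100000
Split: l1_idx=0, l2_idx=4, offset=0
L1[0] = 1
L2[1][4] = 43
paddr = 43 * 8 + 0 = 344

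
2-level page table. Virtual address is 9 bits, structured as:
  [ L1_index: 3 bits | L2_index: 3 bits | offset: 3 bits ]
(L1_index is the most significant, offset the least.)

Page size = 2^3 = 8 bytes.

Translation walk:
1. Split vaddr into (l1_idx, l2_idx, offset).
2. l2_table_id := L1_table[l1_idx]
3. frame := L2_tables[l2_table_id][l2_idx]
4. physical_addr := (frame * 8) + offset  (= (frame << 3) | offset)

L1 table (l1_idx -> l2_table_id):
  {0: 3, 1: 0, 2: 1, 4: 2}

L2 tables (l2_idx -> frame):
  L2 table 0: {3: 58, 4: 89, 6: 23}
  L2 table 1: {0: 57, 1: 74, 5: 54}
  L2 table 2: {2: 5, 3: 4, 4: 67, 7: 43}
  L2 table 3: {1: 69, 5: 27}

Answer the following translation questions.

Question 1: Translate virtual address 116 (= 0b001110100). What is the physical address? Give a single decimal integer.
Answer: 188

Derivation:
vaddr = 116 = 0b001110100
Split: l1_idx=1, l2_idx=6, offset=4
L1[1] = 0
L2[0][6] = 23
paddr = 23 * 8 + 4 = 188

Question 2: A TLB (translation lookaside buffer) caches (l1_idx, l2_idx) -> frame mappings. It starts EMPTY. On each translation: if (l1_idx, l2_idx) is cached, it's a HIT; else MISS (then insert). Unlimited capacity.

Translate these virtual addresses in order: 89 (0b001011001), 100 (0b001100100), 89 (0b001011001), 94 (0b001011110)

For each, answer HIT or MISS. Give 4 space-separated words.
Answer: MISS MISS HIT HIT

Derivation:
vaddr=89: (1,3) not in TLB -> MISS, insert
vaddr=100: (1,4) not in TLB -> MISS, insert
vaddr=89: (1,3) in TLB -> HIT
vaddr=94: (1,3) in TLB -> HIT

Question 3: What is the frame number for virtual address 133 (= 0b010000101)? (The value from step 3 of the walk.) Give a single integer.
Answer: 57

Derivation:
vaddr = 133: l1_idx=2, l2_idx=0
L1[2] = 1; L2[1][0] = 57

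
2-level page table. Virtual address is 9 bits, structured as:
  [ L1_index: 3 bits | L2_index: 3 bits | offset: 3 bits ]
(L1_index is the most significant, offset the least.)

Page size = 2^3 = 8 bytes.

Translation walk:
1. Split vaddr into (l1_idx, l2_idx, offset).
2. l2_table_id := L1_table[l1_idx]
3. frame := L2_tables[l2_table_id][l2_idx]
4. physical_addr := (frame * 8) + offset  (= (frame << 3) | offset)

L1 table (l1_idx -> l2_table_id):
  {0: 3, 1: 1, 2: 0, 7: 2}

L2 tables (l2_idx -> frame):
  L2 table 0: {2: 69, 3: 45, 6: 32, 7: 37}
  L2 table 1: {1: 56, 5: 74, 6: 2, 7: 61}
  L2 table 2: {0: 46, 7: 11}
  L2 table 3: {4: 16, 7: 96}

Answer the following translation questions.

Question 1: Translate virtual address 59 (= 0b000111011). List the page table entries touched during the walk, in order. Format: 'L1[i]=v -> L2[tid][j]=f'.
vaddr = 59 = 0b000111011
Split: l1_idx=0, l2_idx=7, offset=3

Answer: L1[0]=3 -> L2[3][7]=96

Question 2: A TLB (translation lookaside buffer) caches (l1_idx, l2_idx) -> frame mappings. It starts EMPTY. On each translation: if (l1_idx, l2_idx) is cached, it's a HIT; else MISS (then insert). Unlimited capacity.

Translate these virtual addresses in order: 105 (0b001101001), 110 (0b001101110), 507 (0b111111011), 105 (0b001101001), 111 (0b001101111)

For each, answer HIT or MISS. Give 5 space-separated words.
Answer: MISS HIT MISS HIT HIT

Derivation:
vaddr=105: (1,5) not in TLB -> MISS, insert
vaddr=110: (1,5) in TLB -> HIT
vaddr=507: (7,7) not in TLB -> MISS, insert
vaddr=105: (1,5) in TLB -> HIT
vaddr=111: (1,5) in TLB -> HIT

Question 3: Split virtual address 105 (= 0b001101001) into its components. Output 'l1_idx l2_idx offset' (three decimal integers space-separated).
Answer: 1 5 1

Derivation:
vaddr = 105 = 0b001101001
  top 3 bits -> l1_idx = 1
  next 3 bits -> l2_idx = 5
  bottom 3 bits -> offset = 1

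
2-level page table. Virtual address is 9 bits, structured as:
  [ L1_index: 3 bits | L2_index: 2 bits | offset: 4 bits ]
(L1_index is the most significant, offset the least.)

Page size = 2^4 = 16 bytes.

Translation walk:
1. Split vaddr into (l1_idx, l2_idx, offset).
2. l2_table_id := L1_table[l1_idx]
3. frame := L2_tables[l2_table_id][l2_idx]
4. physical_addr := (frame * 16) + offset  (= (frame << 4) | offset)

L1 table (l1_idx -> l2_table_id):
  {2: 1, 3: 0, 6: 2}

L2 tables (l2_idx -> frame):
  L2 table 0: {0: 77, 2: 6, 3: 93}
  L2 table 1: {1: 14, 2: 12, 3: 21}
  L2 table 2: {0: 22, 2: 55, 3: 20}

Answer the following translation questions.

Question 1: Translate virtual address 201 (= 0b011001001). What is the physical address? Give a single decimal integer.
Answer: 1241

Derivation:
vaddr = 201 = 0b011001001
Split: l1_idx=3, l2_idx=0, offset=9
L1[3] = 0
L2[0][0] = 77
paddr = 77 * 16 + 9 = 1241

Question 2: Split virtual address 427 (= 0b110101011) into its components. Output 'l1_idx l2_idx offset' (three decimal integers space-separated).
Answer: 6 2 11

Derivation:
vaddr = 427 = 0b110101011
  top 3 bits -> l1_idx = 6
  next 2 bits -> l2_idx = 2
  bottom 4 bits -> offset = 11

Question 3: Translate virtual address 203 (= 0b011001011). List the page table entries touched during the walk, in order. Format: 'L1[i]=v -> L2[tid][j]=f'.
vaddr = 203 = 0b011001011
Split: l1_idx=3, l2_idx=0, offset=11

Answer: L1[3]=0 -> L2[0][0]=77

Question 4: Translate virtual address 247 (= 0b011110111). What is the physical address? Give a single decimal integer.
vaddr = 247 = 0b011110111
Split: l1_idx=3, l2_idx=3, offset=7
L1[3] = 0
L2[0][3] = 93
paddr = 93 * 16 + 7 = 1495

Answer: 1495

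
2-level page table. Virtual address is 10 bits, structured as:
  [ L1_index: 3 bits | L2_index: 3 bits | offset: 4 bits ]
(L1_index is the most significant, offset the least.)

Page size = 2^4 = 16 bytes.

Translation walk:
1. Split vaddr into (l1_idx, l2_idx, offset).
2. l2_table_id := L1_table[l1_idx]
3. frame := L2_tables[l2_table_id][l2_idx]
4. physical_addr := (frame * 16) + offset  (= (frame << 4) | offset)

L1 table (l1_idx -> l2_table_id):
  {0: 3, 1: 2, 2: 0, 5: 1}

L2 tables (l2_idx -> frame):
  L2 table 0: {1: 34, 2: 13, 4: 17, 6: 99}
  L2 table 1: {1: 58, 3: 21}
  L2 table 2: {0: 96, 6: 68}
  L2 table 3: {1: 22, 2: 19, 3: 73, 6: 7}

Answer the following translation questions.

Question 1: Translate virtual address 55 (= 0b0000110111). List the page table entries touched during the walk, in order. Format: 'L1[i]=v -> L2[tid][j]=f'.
Answer: L1[0]=3 -> L2[3][3]=73

Derivation:
vaddr = 55 = 0b0000110111
Split: l1_idx=0, l2_idx=3, offset=7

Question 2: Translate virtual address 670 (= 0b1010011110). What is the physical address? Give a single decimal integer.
Answer: 942

Derivation:
vaddr = 670 = 0b1010011110
Split: l1_idx=5, l2_idx=1, offset=14
L1[5] = 1
L2[1][1] = 58
paddr = 58 * 16 + 14 = 942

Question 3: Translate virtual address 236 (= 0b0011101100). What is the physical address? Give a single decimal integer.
Answer: 1100

Derivation:
vaddr = 236 = 0b0011101100
Split: l1_idx=1, l2_idx=6, offset=12
L1[1] = 2
L2[2][6] = 68
paddr = 68 * 16 + 12 = 1100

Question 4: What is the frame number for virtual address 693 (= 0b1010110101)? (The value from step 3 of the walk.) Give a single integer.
Answer: 21

Derivation:
vaddr = 693: l1_idx=5, l2_idx=3
L1[5] = 1; L2[1][3] = 21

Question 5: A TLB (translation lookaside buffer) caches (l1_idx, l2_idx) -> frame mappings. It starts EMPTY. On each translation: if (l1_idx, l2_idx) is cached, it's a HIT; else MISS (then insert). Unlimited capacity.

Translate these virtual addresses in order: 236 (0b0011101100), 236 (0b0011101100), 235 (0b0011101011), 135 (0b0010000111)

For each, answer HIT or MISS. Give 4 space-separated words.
Answer: MISS HIT HIT MISS

Derivation:
vaddr=236: (1,6) not in TLB -> MISS, insert
vaddr=236: (1,6) in TLB -> HIT
vaddr=235: (1,6) in TLB -> HIT
vaddr=135: (1,0) not in TLB -> MISS, insert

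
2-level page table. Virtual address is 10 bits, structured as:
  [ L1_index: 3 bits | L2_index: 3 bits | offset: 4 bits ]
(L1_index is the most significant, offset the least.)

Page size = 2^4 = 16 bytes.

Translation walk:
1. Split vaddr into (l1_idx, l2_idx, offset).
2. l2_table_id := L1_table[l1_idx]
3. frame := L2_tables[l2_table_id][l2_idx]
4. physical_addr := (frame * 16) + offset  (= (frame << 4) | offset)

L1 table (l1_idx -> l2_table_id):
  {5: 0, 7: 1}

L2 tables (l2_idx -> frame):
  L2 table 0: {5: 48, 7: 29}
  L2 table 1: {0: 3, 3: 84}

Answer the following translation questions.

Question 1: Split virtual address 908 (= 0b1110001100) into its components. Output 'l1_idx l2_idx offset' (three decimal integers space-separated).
Answer: 7 0 12

Derivation:
vaddr = 908 = 0b1110001100
  top 3 bits -> l1_idx = 7
  next 3 bits -> l2_idx = 0
  bottom 4 bits -> offset = 12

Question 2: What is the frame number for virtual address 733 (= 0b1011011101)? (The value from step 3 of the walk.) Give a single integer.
Answer: 48

Derivation:
vaddr = 733: l1_idx=5, l2_idx=5
L1[5] = 0; L2[0][5] = 48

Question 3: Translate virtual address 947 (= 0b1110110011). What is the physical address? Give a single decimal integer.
Answer: 1347

Derivation:
vaddr = 947 = 0b1110110011
Split: l1_idx=7, l2_idx=3, offset=3
L1[7] = 1
L2[1][3] = 84
paddr = 84 * 16 + 3 = 1347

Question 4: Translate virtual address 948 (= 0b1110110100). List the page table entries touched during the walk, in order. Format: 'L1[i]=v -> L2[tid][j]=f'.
Answer: L1[7]=1 -> L2[1][3]=84

Derivation:
vaddr = 948 = 0b1110110100
Split: l1_idx=7, l2_idx=3, offset=4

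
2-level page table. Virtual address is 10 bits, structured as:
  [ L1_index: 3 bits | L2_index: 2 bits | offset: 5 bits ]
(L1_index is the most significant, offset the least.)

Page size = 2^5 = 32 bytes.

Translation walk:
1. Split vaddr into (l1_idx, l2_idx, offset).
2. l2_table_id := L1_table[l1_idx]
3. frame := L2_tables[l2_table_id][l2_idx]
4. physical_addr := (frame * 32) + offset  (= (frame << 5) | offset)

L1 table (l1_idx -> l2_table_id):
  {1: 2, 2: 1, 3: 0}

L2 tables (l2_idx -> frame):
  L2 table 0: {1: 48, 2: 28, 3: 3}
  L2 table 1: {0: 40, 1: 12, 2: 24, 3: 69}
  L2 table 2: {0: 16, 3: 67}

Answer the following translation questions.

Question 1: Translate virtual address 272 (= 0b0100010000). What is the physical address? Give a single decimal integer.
Answer: 1296

Derivation:
vaddr = 272 = 0b0100010000
Split: l1_idx=2, l2_idx=0, offset=16
L1[2] = 1
L2[1][0] = 40
paddr = 40 * 32 + 16 = 1296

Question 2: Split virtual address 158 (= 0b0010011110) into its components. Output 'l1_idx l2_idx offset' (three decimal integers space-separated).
Answer: 1 0 30

Derivation:
vaddr = 158 = 0b0010011110
  top 3 bits -> l1_idx = 1
  next 2 bits -> l2_idx = 0
  bottom 5 bits -> offset = 30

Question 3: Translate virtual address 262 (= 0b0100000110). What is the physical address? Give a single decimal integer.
Answer: 1286

Derivation:
vaddr = 262 = 0b0100000110
Split: l1_idx=2, l2_idx=0, offset=6
L1[2] = 1
L2[1][0] = 40
paddr = 40 * 32 + 6 = 1286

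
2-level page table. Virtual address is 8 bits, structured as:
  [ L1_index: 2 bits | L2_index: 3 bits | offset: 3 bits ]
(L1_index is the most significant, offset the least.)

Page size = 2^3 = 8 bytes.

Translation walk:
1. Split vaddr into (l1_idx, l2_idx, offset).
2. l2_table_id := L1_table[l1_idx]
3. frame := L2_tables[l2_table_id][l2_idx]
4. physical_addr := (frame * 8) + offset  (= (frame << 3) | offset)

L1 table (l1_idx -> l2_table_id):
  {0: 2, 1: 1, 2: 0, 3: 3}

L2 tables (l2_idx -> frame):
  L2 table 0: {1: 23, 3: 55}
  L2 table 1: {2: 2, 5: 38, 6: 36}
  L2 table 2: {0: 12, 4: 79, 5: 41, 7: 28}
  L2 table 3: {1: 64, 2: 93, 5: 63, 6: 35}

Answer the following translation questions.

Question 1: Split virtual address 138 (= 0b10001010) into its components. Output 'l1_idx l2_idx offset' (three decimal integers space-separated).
Answer: 2 1 2

Derivation:
vaddr = 138 = 0b10001010
  top 2 bits -> l1_idx = 2
  next 3 bits -> l2_idx = 1
  bottom 3 bits -> offset = 2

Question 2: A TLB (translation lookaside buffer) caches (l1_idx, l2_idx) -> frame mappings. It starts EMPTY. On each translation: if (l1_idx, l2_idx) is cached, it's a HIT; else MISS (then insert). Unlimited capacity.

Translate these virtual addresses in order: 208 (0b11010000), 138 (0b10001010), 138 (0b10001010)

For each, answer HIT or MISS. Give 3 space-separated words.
vaddr=208: (3,2) not in TLB -> MISS, insert
vaddr=138: (2,1) not in TLB -> MISS, insert
vaddr=138: (2,1) in TLB -> HIT

Answer: MISS MISS HIT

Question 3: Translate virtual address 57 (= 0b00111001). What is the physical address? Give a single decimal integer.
vaddr = 57 = 0b00111001
Split: l1_idx=0, l2_idx=7, offset=1
L1[0] = 2
L2[2][7] = 28
paddr = 28 * 8 + 1 = 225

Answer: 225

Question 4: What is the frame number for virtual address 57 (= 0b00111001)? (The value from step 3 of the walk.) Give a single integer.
Answer: 28

Derivation:
vaddr = 57: l1_idx=0, l2_idx=7
L1[0] = 2; L2[2][7] = 28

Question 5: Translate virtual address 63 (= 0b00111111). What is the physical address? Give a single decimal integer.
vaddr = 63 = 0b00111111
Split: l1_idx=0, l2_idx=7, offset=7
L1[0] = 2
L2[2][7] = 28
paddr = 28 * 8 + 7 = 231

Answer: 231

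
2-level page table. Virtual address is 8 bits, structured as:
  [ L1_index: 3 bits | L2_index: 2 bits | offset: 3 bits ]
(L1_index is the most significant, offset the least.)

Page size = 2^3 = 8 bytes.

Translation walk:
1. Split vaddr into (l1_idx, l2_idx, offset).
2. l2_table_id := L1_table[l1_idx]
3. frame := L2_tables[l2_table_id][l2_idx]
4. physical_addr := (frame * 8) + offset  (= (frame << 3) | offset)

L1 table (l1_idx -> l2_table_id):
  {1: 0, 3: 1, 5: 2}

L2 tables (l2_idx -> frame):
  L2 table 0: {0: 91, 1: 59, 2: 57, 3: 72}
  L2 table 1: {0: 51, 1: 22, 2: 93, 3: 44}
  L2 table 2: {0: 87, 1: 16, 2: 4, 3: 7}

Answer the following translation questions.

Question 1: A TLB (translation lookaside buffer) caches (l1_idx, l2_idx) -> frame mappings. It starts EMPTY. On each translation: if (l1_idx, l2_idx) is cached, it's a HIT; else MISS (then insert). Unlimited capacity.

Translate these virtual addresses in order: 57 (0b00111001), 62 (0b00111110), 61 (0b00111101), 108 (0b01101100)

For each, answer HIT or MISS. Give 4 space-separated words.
vaddr=57: (1,3) not in TLB -> MISS, insert
vaddr=62: (1,3) in TLB -> HIT
vaddr=61: (1,3) in TLB -> HIT
vaddr=108: (3,1) not in TLB -> MISS, insert

Answer: MISS HIT HIT MISS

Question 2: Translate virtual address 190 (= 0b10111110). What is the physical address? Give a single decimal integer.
vaddr = 190 = 0b10111110
Split: l1_idx=5, l2_idx=3, offset=6
L1[5] = 2
L2[2][3] = 7
paddr = 7 * 8 + 6 = 62

Answer: 62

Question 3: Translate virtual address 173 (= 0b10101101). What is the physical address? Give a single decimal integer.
vaddr = 173 = 0b10101101
Split: l1_idx=5, l2_idx=1, offset=5
L1[5] = 2
L2[2][1] = 16
paddr = 16 * 8 + 5 = 133

Answer: 133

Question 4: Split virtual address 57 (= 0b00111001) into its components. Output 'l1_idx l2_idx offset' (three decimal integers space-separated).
vaddr = 57 = 0b00111001
  top 3 bits -> l1_idx = 1
  next 2 bits -> l2_idx = 3
  bottom 3 bits -> offset = 1

Answer: 1 3 1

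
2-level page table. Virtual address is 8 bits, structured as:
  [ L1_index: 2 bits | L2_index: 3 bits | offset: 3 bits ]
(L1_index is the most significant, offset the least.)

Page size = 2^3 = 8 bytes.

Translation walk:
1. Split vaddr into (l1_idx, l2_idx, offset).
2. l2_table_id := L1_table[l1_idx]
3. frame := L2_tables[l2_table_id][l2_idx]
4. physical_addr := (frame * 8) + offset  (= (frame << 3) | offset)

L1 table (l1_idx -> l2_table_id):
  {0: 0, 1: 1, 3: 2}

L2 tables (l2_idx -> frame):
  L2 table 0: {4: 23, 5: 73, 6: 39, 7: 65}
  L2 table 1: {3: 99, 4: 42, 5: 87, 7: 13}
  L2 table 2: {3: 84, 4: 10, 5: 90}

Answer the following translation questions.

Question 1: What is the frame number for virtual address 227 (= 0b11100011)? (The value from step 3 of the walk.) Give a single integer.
vaddr = 227: l1_idx=3, l2_idx=4
L1[3] = 2; L2[2][4] = 10

Answer: 10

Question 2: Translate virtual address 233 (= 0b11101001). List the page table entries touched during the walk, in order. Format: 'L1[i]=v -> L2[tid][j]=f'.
vaddr = 233 = 0b11101001
Split: l1_idx=3, l2_idx=5, offset=1

Answer: L1[3]=2 -> L2[2][5]=90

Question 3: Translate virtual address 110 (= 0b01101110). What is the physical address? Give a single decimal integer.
vaddr = 110 = 0b01101110
Split: l1_idx=1, l2_idx=5, offset=6
L1[1] = 1
L2[1][5] = 87
paddr = 87 * 8 + 6 = 702

Answer: 702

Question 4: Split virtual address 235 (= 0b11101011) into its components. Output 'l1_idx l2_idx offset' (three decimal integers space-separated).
Answer: 3 5 3

Derivation:
vaddr = 235 = 0b11101011
  top 2 bits -> l1_idx = 3
  next 3 bits -> l2_idx = 5
  bottom 3 bits -> offset = 3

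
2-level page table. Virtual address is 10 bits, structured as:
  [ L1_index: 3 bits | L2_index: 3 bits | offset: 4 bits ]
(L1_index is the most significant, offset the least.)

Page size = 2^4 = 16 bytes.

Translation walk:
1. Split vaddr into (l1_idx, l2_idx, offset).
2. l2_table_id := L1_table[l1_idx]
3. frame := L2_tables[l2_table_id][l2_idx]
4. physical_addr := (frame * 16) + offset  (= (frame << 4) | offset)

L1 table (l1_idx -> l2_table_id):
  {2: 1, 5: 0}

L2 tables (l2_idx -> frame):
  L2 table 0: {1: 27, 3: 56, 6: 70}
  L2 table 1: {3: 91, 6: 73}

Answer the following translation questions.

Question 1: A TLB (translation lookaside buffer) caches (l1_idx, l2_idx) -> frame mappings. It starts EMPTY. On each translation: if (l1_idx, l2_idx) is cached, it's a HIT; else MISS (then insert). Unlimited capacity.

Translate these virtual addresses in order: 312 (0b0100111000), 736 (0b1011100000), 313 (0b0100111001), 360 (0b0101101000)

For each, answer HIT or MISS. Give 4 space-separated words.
vaddr=312: (2,3) not in TLB -> MISS, insert
vaddr=736: (5,6) not in TLB -> MISS, insert
vaddr=313: (2,3) in TLB -> HIT
vaddr=360: (2,6) not in TLB -> MISS, insert

Answer: MISS MISS HIT MISS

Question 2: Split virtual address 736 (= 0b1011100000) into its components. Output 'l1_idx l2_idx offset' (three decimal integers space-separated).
Answer: 5 6 0

Derivation:
vaddr = 736 = 0b1011100000
  top 3 bits -> l1_idx = 5
  next 3 bits -> l2_idx = 6
  bottom 4 bits -> offset = 0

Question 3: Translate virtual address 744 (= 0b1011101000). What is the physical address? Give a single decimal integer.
Answer: 1128

Derivation:
vaddr = 744 = 0b1011101000
Split: l1_idx=5, l2_idx=6, offset=8
L1[5] = 0
L2[0][6] = 70
paddr = 70 * 16 + 8 = 1128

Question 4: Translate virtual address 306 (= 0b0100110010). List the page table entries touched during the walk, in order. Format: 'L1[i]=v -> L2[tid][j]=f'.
Answer: L1[2]=1 -> L2[1][3]=91

Derivation:
vaddr = 306 = 0b0100110010
Split: l1_idx=2, l2_idx=3, offset=2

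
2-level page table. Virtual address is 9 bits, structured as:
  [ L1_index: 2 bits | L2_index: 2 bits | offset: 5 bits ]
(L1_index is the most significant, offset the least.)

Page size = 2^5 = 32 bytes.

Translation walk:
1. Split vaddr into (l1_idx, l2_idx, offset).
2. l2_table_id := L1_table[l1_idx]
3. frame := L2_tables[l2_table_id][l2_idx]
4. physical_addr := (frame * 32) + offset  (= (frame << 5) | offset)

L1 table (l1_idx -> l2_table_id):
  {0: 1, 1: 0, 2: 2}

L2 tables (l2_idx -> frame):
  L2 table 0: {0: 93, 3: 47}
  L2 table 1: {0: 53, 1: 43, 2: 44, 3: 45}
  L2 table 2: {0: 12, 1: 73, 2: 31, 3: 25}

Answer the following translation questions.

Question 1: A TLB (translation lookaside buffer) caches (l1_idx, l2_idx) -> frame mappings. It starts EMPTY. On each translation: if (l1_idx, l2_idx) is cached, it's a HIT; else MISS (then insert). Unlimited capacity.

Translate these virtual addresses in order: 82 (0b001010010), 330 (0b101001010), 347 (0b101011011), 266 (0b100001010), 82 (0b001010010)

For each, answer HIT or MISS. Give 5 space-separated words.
vaddr=82: (0,2) not in TLB -> MISS, insert
vaddr=330: (2,2) not in TLB -> MISS, insert
vaddr=347: (2,2) in TLB -> HIT
vaddr=266: (2,0) not in TLB -> MISS, insert
vaddr=82: (0,2) in TLB -> HIT

Answer: MISS MISS HIT MISS HIT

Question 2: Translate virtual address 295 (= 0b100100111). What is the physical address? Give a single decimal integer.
Answer: 2343

Derivation:
vaddr = 295 = 0b100100111
Split: l1_idx=2, l2_idx=1, offset=7
L1[2] = 2
L2[2][1] = 73
paddr = 73 * 32 + 7 = 2343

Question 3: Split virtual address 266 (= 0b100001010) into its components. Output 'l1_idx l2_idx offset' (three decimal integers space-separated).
Answer: 2 0 10

Derivation:
vaddr = 266 = 0b100001010
  top 2 bits -> l1_idx = 2
  next 2 bits -> l2_idx = 0
  bottom 5 bits -> offset = 10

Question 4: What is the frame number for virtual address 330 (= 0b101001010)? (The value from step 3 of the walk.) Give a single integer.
vaddr = 330: l1_idx=2, l2_idx=2
L1[2] = 2; L2[2][2] = 31

Answer: 31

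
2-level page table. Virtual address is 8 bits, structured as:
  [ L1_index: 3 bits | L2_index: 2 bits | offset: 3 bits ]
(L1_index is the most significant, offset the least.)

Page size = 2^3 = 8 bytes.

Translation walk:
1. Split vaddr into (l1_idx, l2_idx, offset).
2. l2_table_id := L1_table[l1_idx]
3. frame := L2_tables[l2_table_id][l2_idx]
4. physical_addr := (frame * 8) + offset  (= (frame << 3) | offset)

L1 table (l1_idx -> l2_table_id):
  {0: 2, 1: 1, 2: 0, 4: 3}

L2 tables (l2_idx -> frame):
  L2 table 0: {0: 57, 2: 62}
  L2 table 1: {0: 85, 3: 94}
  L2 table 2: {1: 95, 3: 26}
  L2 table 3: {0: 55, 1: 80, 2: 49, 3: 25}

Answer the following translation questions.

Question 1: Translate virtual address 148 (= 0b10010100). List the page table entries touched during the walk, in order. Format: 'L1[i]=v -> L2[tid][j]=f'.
vaddr = 148 = 0b10010100
Split: l1_idx=4, l2_idx=2, offset=4

Answer: L1[4]=3 -> L2[3][2]=49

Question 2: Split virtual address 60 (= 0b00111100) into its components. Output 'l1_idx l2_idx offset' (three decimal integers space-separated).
Answer: 1 3 4

Derivation:
vaddr = 60 = 0b00111100
  top 3 bits -> l1_idx = 1
  next 2 bits -> l2_idx = 3
  bottom 3 bits -> offset = 4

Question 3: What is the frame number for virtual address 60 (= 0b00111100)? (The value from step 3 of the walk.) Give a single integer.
vaddr = 60: l1_idx=1, l2_idx=3
L1[1] = 1; L2[1][3] = 94

Answer: 94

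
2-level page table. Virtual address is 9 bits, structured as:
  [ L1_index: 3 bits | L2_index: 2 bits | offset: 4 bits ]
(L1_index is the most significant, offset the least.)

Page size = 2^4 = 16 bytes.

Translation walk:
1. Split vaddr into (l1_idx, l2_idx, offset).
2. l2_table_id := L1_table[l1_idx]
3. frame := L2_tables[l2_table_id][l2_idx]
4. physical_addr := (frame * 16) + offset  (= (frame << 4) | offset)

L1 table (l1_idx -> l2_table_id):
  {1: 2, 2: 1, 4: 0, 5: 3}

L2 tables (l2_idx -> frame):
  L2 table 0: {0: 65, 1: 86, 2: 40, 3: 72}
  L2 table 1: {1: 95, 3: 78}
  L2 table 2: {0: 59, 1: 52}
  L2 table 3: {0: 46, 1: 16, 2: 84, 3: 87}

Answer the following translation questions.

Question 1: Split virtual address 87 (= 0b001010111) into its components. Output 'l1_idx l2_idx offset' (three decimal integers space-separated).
Answer: 1 1 7

Derivation:
vaddr = 87 = 0b001010111
  top 3 bits -> l1_idx = 1
  next 2 bits -> l2_idx = 1
  bottom 4 bits -> offset = 7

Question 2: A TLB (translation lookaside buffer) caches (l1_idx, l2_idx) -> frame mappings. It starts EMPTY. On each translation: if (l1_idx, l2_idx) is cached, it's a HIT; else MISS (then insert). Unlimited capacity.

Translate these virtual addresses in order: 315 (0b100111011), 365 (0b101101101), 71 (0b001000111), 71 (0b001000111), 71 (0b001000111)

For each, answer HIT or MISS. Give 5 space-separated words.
vaddr=315: (4,3) not in TLB -> MISS, insert
vaddr=365: (5,2) not in TLB -> MISS, insert
vaddr=71: (1,0) not in TLB -> MISS, insert
vaddr=71: (1,0) in TLB -> HIT
vaddr=71: (1,0) in TLB -> HIT

Answer: MISS MISS MISS HIT HIT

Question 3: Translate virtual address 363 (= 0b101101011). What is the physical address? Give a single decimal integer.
vaddr = 363 = 0b101101011
Split: l1_idx=5, l2_idx=2, offset=11
L1[5] = 3
L2[3][2] = 84
paddr = 84 * 16 + 11 = 1355

Answer: 1355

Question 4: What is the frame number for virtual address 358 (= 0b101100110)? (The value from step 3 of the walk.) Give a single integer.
Answer: 84

Derivation:
vaddr = 358: l1_idx=5, l2_idx=2
L1[5] = 3; L2[3][2] = 84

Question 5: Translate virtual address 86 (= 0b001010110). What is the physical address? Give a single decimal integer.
vaddr = 86 = 0b001010110
Split: l1_idx=1, l2_idx=1, offset=6
L1[1] = 2
L2[2][1] = 52
paddr = 52 * 16 + 6 = 838

Answer: 838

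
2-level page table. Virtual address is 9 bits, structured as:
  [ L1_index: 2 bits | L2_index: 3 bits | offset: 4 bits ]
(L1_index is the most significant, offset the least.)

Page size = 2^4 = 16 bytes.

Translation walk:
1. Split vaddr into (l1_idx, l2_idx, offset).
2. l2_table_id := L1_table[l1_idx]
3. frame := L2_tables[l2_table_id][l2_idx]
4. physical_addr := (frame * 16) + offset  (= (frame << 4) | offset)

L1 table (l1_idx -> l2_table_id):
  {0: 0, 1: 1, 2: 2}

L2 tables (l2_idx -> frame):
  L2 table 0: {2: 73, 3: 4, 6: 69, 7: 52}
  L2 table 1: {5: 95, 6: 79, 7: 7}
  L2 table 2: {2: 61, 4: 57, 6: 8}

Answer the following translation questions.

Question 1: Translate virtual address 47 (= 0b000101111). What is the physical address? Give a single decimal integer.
vaddr = 47 = 0b000101111
Split: l1_idx=0, l2_idx=2, offset=15
L1[0] = 0
L2[0][2] = 73
paddr = 73 * 16 + 15 = 1183

Answer: 1183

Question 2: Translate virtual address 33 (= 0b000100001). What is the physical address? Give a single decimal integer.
vaddr = 33 = 0b000100001
Split: l1_idx=0, l2_idx=2, offset=1
L1[0] = 0
L2[0][2] = 73
paddr = 73 * 16 + 1 = 1169

Answer: 1169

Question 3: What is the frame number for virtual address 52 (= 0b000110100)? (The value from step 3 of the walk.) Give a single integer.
vaddr = 52: l1_idx=0, l2_idx=3
L1[0] = 0; L2[0][3] = 4

Answer: 4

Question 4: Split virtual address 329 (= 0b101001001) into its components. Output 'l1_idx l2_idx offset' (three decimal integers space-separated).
Answer: 2 4 9

Derivation:
vaddr = 329 = 0b101001001
  top 2 bits -> l1_idx = 2
  next 3 bits -> l2_idx = 4
  bottom 4 bits -> offset = 9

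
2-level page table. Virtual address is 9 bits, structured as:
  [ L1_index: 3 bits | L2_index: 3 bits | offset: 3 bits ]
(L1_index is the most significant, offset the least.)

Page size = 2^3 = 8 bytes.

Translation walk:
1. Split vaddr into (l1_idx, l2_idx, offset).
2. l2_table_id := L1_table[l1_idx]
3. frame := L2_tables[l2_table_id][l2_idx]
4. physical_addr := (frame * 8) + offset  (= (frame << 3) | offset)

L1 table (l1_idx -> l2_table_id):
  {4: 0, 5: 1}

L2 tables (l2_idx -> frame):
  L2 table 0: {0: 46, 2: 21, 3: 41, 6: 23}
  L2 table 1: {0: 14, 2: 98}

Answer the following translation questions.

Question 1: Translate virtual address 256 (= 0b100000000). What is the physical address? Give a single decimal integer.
Answer: 368

Derivation:
vaddr = 256 = 0b100000000
Split: l1_idx=4, l2_idx=0, offset=0
L1[4] = 0
L2[0][0] = 46
paddr = 46 * 8 + 0 = 368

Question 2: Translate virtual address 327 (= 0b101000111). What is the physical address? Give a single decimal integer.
vaddr = 327 = 0b101000111
Split: l1_idx=5, l2_idx=0, offset=7
L1[5] = 1
L2[1][0] = 14
paddr = 14 * 8 + 7 = 119

Answer: 119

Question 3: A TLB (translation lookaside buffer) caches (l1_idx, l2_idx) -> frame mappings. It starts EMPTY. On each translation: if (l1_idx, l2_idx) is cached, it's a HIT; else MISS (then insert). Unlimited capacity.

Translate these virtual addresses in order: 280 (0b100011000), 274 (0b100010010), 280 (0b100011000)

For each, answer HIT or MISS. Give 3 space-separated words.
Answer: MISS MISS HIT

Derivation:
vaddr=280: (4,3) not in TLB -> MISS, insert
vaddr=274: (4,2) not in TLB -> MISS, insert
vaddr=280: (4,3) in TLB -> HIT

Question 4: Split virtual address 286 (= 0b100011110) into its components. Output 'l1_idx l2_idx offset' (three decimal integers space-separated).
vaddr = 286 = 0b100011110
  top 3 bits -> l1_idx = 4
  next 3 bits -> l2_idx = 3
  bottom 3 bits -> offset = 6

Answer: 4 3 6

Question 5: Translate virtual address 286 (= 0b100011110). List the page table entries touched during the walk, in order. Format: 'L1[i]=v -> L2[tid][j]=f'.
Answer: L1[4]=0 -> L2[0][3]=41

Derivation:
vaddr = 286 = 0b100011110
Split: l1_idx=4, l2_idx=3, offset=6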